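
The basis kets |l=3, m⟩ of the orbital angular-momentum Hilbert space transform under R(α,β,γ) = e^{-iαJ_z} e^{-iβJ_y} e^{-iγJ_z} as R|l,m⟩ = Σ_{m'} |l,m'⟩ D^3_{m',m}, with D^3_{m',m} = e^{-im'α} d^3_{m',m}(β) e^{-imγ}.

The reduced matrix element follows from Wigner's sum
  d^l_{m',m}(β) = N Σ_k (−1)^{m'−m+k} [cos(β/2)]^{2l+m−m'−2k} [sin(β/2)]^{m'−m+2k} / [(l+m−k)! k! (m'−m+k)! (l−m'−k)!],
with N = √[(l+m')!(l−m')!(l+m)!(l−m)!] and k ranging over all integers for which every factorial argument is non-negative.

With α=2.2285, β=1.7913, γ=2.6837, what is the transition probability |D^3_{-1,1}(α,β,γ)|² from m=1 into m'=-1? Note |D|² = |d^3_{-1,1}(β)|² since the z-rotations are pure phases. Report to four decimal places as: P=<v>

P=0.1415

Split into d^3_{-1,1}(β=1.7913) × two z-phases.
With c≡cos(β/2)=0.625012 and s≡sin(β/2)=0.780616, N=[2·24·24·2]^{1/2}=48.000000
Admissible k: 2..4 (factorial args all ≥0)
  k=2: (−1)^0·48.0000/(8)·0.6250^4·0.7806^2 = +0.557927
  k=3: (−1)^1·48.0000/(6)·0.6250^2·0.7806^4 = -1.160419
  k=4: (−1)^2·48.0000/(48)·0.6250^0·0.7806^6 = +0.226268
d^3_{-1,1}(1.7913) = +0.557927 -1.160419 +0.226268 = -0.376223
|D^3_{-1,1}|² = |d^3_{-1,1}(β)|² = (-0.376223)² = 0.141544 (the z-rotation phases have unit modulus)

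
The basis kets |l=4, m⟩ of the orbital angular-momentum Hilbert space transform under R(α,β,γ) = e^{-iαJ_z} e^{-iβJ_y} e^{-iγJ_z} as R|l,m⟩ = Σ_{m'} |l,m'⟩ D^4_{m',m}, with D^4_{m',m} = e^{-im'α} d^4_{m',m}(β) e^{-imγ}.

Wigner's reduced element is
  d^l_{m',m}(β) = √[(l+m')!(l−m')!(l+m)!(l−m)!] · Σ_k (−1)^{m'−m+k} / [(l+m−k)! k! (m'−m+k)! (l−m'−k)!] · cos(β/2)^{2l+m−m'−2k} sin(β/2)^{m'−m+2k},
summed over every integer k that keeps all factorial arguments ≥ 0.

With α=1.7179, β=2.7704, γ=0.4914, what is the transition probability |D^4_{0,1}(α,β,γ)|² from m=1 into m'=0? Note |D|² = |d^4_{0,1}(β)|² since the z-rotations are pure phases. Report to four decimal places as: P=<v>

P=0.3385

D^4_{0,1}(1.7179,2.7704,0.4914) = e^{-i·0·1.7179}·d^4_{0,1}(2.7704)·e^{-i·1·0.4914}. Compute d first:
With c≡cos(β/2)=0.184533 and s≡sin(β/2)=0.982826, N=[24·24·120·6]^{1/2}=643.987578
k: max(0,(1)−(0))=1 … min(4+(1),4−(0))=4
  k=1: (−1)^0·643.9876/(144)·0.1845^7·0.9828^1 = +0.000032
  k=2: (−1)^1·643.9876/(24)·0.1845^5·0.9828^3 = -0.005451
  k=3: (−1)^2·643.9876/(24)·0.1845^3·0.9828^5 = +0.154622
  k=4: (−1)^3·643.9876/(144)·0.1845^1·0.9828^7 = -0.731014
d^4_{0,1}(2.7704) = +0.000032 -0.005451 +0.154622 -0.731014 = -0.581812
|D^4_{0,1}|² = |d^4_{0,1}(β)|² = (-0.581812)² = 0.338505 (the z-rotation phases have unit modulus)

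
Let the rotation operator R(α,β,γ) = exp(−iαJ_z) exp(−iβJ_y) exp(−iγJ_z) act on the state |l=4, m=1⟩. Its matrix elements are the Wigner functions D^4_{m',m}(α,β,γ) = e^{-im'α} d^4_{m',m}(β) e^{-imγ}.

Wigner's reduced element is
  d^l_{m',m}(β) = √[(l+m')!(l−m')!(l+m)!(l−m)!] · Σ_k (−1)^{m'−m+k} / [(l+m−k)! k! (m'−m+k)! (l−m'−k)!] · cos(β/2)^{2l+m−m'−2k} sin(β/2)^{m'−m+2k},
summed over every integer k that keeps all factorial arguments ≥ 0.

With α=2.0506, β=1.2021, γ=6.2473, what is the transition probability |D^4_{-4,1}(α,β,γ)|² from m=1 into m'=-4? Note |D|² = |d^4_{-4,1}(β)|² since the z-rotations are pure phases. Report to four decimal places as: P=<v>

P=0.0590

Split into d^4_{-4,1}(β=1.2021) × two z-phases.
c=cos(1.2021/2)=0.824742, s=sin(1.2021/2)=0.565509; N=√[1·40320·120·6]=5387.986637
The bounds max(0,m−m')=5 and min(l+m,l−m')=5 give 1 term
  k=5: (−1)^0·5387.9866/(720)·0.8247^3·0.5655^5 = +0.242798
d^4_{-4,1}(1.2021) = +0.242798
|D^4_{-4,1}|² = |d^4_{-4,1}(β)|² = (+0.242798)² = 0.058951 (the z-rotation phases have unit modulus)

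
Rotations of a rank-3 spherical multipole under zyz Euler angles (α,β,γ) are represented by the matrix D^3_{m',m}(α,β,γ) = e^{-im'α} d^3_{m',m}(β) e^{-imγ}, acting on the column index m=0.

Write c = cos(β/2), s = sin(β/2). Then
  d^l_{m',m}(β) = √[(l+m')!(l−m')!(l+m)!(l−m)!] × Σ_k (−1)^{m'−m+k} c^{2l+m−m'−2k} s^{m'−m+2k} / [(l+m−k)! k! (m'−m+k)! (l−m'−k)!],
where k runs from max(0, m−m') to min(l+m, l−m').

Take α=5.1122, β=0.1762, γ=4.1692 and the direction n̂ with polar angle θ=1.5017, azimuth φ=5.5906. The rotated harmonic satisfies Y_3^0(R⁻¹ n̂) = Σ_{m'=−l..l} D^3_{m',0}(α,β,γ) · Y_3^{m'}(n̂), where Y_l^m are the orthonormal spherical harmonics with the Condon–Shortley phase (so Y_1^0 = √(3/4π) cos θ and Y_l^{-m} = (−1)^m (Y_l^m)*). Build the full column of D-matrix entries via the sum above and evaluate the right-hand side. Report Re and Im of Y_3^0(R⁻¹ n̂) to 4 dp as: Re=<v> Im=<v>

Re=-0.2291 Im=0.0000

Need the full column D^3_{m',0} for m'=−3..3 at α=5.1122, β=0.1762, γ=4.1692.
cos(β/2)=0.996122, sin(β/2)=0.087986
d^3_{-3,0}: single k=3 term ⇒ +0.003011;  D = -0.002806+0.001093i
d^3_{-2,0}: k∈[2..3] ⇒ +0.041748 -0.000326 = +0.041423;  D = -0.028871-0.029704i
d^3_{-1,0}: k∈[1..3] ⇒ +0.298928 -0.006997 +0.000018 = +0.291950;  D = +0.113640-0.268925i
d^3_{0,0}: k∈[0..3] ⇒ +0.976955 -0.068599 +0.000535 -0.000000 = +0.908890;  D = +0.908890+0.000000i
d^3_{1,0}: k∈[0..2] ⇒ -0.298928 +0.006997 -0.000018 = -0.291950;  D = -0.113640-0.268925i
d^3_{2,0}: k∈[0..1] ⇒ +0.041748 -0.000326 = +0.041423;  D = -0.028871+0.029704i
d^3_{3,0}: single k=0 term ⇒ -0.003011;  D = +0.002806+0.001093i
Y_3^{m'}(θ=1.5017,φ=5.5906) and Σ D·Y over m':
  (-0.0028+0.0011i)·(-0.2011+0.3621i)  (-0.0289-0.0297i)·(+0.0130+0.0690i)  (+0.1136-0.2689i)·(-0.2422-0.2010i)  (+0.9089+0.0000i)·(-0.0767+0.0000i)  (-0.1136-0.2689i)·(+0.2422-0.2010i)  (-0.0289+0.0297i)·(+0.0130-0.0690i)  (+0.0028+0.0011i)·(+0.2011+0.3621i)
Y_3^0(R⁻¹ n̂) = -0.229141-0.000000i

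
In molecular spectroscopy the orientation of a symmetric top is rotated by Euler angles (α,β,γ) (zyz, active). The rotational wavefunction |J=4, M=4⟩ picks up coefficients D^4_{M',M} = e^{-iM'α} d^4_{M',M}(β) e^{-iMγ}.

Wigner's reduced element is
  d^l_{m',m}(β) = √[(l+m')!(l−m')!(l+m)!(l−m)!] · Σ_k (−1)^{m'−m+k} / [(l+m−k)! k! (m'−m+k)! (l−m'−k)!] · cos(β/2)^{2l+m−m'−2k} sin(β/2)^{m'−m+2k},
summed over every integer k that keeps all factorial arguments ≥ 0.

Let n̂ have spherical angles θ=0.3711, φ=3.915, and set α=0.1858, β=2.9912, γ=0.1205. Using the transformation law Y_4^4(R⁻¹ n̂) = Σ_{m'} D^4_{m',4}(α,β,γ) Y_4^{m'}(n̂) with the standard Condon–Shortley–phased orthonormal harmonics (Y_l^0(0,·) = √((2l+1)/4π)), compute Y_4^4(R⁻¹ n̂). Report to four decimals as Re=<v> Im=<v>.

Need the full column D^4_{m',4} for m'=−4..4 at α=0.1858, β=2.9912, γ=0.1205.
cos(β/2)=0.075125, sin(β/2)=0.997174
d^4_{-4,4}: single k=8 term ⇒ +0.977615;  D = +0.944455+0.252459i
d^4_{-3,4}: single k=7 term ⇒ +0.208319;  D = +0.207727+0.015692i
d^4_{-2,4}: single k=6 term ⇒ +0.029362;  D = +0.029183-0.003235i
d^4_{-1,4}: single k=5 term ⇒ +0.003128;  D = +0.002992-0.000913i
d^4_{0,4}: single k=4 term ⇒ +0.000264;  D = +0.000233-0.000122i
d^4_{1,4}: single k=3 term ⇒ +0.000018;  D = +0.000014-0.000011i
d^4_{2,4}: single k=2 term ⇒ +0.000001;  D = +0.000001-0.000001i
d^4_{3,4}: single k=1 term ⇒ +0.000000;  D = +0.000000-0.000000i
d^4_{4,4}: single k=0 term ⇒ +0.000000;  D = +0.000000-0.000000i
Y_4^{m'}(θ=0.3711,φ=3.915) and Σ D·Y over m':
  (+0.9445+0.2525i)·(-0.0076-0.0004i)  (+0.2077+0.0157i)·(+0.0379+0.0407i)  (+0.0292-0.0032i)·(+0.0054-0.2234i)  (+0.0030-0.0009i)·(-0.3523+0.3439i)  (+0.0002-0.0001i)·(+0.3538+0.0000i)  (+0.0000-0.0000i)·(+0.3523+0.3439i)  (+0.0000-0.0000i)·(+0.0054+0.2234i)  (+0.0000-0.0000i)·(-0.0379+0.0407i)  (+0.0000-0.0000i)·(-0.0076+0.0004i)
Y_4^4(R⁻¹ n̂) = -0.001109+0.001550i

Re=-0.0011 Im=0.0015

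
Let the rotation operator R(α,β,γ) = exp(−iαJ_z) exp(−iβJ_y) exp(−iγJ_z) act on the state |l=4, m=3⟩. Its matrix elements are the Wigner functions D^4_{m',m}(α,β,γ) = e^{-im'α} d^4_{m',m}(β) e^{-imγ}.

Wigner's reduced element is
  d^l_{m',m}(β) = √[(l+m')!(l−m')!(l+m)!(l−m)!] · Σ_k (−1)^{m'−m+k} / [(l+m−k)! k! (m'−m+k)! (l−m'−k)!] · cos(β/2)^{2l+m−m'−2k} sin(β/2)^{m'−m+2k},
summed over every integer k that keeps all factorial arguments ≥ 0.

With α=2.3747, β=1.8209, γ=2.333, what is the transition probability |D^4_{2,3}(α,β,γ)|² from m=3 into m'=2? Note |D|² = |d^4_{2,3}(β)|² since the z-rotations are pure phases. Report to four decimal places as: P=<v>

P=0.1472

First d^4_{2,3}(β=1.8209), then the phase factors e^{-i(2)α} and e^{-i(3)γ}:
With c≡cos(β/2)=0.613390 and s≡sin(β/2)=0.789780, N=[720·2·5040·1]^{1/2}=2693.993318
The bounds max(0,m−m')=1 and min(l+m,l−m')=2 give 2 terms
  k=1: (−1)^0·2693.9933/(720)·0.6134^7·0.7898^1 = +0.096545
  k=2: (−1)^1·2693.9933/(240)·0.6134^5·0.7898^3 = -0.480163
d^4_{2,3}(1.8209) = +0.096545 -0.480163 = -0.383618
|D^4_{2,3}|² = |d^4_{2,3}(β)|² = (-0.383618)² = 0.147163 (the z-rotation phases have unit modulus)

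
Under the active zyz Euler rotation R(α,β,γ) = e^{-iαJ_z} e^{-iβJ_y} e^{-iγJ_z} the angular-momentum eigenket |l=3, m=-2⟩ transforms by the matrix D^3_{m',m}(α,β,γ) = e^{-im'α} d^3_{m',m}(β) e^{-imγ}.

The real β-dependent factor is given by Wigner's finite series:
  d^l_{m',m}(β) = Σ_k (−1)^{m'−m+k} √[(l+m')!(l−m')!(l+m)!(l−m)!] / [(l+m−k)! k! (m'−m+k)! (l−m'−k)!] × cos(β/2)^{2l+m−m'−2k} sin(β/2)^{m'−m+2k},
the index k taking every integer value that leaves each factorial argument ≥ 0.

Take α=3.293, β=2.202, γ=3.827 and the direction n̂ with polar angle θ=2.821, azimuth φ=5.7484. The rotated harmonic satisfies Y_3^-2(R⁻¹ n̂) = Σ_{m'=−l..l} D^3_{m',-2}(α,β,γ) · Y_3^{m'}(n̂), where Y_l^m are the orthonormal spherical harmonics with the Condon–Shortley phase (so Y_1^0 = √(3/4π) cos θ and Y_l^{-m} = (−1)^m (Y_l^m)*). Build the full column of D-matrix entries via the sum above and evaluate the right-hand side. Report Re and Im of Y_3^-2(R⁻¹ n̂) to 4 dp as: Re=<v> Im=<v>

Re=0.1903 Im=0.2600

Need the full column D^3_{m',-2} for m'=−3..3 at α=3.293, β=2.202, γ=3.827.
cos(β/2)=0.452705, sin(β/2)=0.891661
d^3_{-3,-2}: single k=1 term ⇒ +0.041529;  D = +0.010445-0.040194i
d^3_{-2,-2}: k∈[0..1] ⇒ +0.008608 -0.166966 = -0.158359;  D = +0.016256-0.157522i
d^3_{-1,-2}: k∈[0..1] ⇒ -0.053614 +0.415981 = +0.362368;  D = -0.017595-0.361940i
d^3_{0,-2}: k∈[0..1] ⇒ +0.182903 -0.709559 = -0.526657;  D = -0.104621-0.516161i
d^3_{1,-2}: k∈[0..1] ⇒ -0.415981 +0.806887 = +0.390906;  D = -0.134551-0.367020i
d^3_{2,-2}: k∈[0..1] ⇒ +0.647736 -0.502571 = +0.145165;  D = +0.069952+0.127200i
d^3_{3,-2}: single k=0 term ⇒ -0.625012;  D = +0.380337+0.495967i
Y_3^{m'}(θ=2.821,φ=5.7484) and Σ D·Y over m':
  (+0.0104-0.0402i)·(-0.0004+0.0130i)  (+0.0163-0.1575i)·(-0.0463-0.0845i)  (-0.0176-0.3619i)·(+0.3070+0.1818i)  (-0.1046-0.5162i)·(-0.5325+0.0000i)  (-0.1346-0.3670i)·(-0.3070+0.1818i)  (+0.0700+0.1272i)·(-0.0463+0.0845i)  (+0.3803+0.4960i)·(+0.0004+0.0130i)
Y_3^-2(R⁻¹ n̂) = +0.190346+0.260007i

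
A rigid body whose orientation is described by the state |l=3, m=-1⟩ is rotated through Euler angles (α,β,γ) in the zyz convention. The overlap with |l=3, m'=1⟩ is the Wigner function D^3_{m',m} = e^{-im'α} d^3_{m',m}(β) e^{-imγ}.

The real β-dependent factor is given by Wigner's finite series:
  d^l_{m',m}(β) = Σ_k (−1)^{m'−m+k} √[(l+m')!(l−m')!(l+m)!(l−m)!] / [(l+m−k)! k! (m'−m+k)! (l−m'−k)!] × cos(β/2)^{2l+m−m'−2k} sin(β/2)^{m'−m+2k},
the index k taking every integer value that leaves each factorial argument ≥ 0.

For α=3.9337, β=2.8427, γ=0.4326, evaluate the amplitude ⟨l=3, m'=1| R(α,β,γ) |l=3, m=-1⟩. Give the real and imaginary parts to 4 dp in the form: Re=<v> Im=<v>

Re=-0.7192 Im=0.2703

First d^3_{1,-1}(β=2.8427), then the phase factors e^{-i(1)α} and e^{-i(-1)γ}:
With c≡cos(β/2)=0.148891 and s≡sin(β/2)=0.988854, N=[24·2·2·24]^{1/2}=48.000000
The bounds max(0,m−m')=0 and min(l+m,l−m')=2 give 3 terms
  k=0: (−1)^2·48.0000/(8)·0.1489^4·0.9889^2 = +0.002883
  k=1: (−1)^3·48.0000/(6)·0.1489^2·0.9889^4 = -0.169572
  k=2: (−1)^4·48.0000/(48)·0.1489^0·0.9889^6 = +0.934958
d^3_{1,-1}(2.8427) = +0.002883 -0.169572 +0.934958 = +0.768270
Attach z-rotation phases: D = e^{-i(1)(3.9337)}·(+0.768270)·e^{-i(-1)(0.4326)} = -0.719155+0.270287i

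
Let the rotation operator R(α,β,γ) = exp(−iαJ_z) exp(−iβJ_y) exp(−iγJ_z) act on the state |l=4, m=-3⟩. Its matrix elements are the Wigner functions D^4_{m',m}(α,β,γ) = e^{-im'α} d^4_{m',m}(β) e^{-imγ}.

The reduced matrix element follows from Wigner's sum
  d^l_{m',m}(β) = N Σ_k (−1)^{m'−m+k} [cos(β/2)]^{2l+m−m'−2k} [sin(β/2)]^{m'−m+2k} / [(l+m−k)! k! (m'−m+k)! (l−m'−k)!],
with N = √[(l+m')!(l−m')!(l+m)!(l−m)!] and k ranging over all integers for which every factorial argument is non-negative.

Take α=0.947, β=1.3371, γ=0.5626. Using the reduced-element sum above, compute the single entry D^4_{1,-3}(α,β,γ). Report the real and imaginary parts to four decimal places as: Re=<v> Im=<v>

Re=0.3419 Im=0.3127

D^4_{1,-3}(0.947,1.3371,0.5626) = e^{-i·1·0.947}·d^4_{1,-3}(1.3371)·e^{-i·-3·0.5626}. Compute d first:
Half-angle: c=0.784721, s=0.619849. N=√(120·6·1·5040)=1904.940944
k∈{0,1} keeps every argument non-negative
  k=0: (−1)^4·1904.9409/(144)·0.7847^4·0.6198^4 = +0.740498
  k=1: (−1)^5·1904.9409/(240)·0.7847^2·0.6198^6 = -0.277214
d^4_{1,-3}(1.3371) = +0.740498 -0.277214 = +0.463283
Phases: e^{-i·(1)·0.947}=+0.584121-0.811667i, e^{-i·(-3)·0.5626}=-0.116737+0.993163i ⇒ D=+0.341870+0.312660i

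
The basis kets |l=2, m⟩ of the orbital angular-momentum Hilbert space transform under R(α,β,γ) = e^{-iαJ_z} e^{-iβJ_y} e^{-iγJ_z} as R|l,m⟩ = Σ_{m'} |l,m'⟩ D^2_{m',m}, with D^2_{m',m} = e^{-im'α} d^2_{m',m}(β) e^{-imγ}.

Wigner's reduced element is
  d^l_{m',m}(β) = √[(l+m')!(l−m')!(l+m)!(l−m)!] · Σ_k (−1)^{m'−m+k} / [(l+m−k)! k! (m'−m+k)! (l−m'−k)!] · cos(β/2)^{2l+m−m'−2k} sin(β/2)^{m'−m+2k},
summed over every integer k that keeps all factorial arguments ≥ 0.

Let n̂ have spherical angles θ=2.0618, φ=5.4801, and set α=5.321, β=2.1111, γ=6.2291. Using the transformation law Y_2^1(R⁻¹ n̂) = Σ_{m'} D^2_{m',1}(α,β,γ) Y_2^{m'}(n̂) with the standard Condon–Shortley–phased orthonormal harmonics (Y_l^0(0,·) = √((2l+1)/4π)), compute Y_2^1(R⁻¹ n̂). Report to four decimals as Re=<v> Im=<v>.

Re=0.0390 Im=-0.1048

Need the full column D^2_{m',1} for m'=−2..2 at α=5.321, β=2.1111, γ=6.2291.
cos(β/2)=0.492749, sin(β/2)=0.870171
d^2_{-2,1}: single k=3 term ⇒ +0.649337;  D = -0.191575-0.620434i
d^2_{-1,1}: k∈[2..3] ⇒ +0.551547 -0.573349 = -0.021802;  D = -0.013414+0.017187i
d^2_{0,1}: k∈[1..2] ⇒ +0.255011 -0.795272 = -0.540262;  D = -0.539472-0.029206i
d^2_{1,1}: k∈[0..1] ⇒ +0.058953 -0.551547 = -0.492595;  D = -0.259371-0.418779i
d^2_{2,1}: single k=0 term ⇒ -0.208215;  D = +0.082549-0.191152i
Y_2^{m'}(θ=2.0618,φ=5.4801) and Σ D·Y over m':
  (-0.1916-0.6204i)·(-0.0106+0.3002i)  (-0.0134+0.0172i)·(-0.2231-0.2311i)  (-0.5395-0.0292i)·(-0.1050+0.0000i)  (-0.2594-0.4188i)·(+0.2231-0.2311i)  (+0.0825-0.1912i)·(-0.0106-0.3002i)
Y_2^1(R⁻¹ n̂) = +0.039006-0.104817i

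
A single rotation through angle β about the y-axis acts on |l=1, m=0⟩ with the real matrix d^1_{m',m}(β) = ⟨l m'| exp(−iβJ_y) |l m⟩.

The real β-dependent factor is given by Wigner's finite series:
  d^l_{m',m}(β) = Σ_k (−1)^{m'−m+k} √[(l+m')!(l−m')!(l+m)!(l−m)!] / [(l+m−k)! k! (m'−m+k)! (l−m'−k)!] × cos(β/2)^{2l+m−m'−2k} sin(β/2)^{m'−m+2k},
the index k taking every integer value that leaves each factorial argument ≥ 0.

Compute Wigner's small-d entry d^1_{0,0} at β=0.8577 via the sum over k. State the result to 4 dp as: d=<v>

d^1_{0,0}(β=0.8577) via Wigner's sum:
c=cos(0.8577/2)=0.909445, s=sin(0.8577/2)=0.415825; N=√[1·1·1·1]=1.000000
k: max(0,(0)−(0))=0 … min(1+(0),1−(0))=1
  k=0: (−1)^0·1.0000/(1)·0.9094^2·0.4158^0 = +0.827089
  k=1: (−1)^1·1.0000/(1)·0.9094^0·0.4158^2 = -0.172911
d^1_{0,0}(0.8577) = +0.827089 -0.172911 = +0.654179

d=0.6542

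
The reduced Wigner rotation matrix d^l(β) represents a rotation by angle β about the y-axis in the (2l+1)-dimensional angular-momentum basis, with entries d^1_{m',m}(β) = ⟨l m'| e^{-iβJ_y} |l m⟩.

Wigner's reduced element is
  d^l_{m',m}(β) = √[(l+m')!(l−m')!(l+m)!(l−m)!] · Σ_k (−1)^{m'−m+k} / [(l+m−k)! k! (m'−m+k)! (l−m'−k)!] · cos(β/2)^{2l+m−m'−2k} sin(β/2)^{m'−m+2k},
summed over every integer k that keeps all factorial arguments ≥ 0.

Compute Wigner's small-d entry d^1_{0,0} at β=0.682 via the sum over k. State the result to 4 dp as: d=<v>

d=0.7763

d^1_{0,0}(β=0.682) via Wigner's sum:
c=cos(0.682/2)=0.942421, s=sin(0.682/2)=0.334430; N=√[1·1·1·1]=1.000000
k: max(0,(0)−(0))=0 … min(1+(0),1−(0))=1
  k=0: (−1)^0·1.0000/(1)·0.9424^2·0.3344^0 = +0.888157
  k=1: (−1)^1·1.0000/(1)·0.9424^0·0.3344^2 = -0.111843
d^1_{0,0}(0.682) = +0.888157 -0.111843 = +0.776314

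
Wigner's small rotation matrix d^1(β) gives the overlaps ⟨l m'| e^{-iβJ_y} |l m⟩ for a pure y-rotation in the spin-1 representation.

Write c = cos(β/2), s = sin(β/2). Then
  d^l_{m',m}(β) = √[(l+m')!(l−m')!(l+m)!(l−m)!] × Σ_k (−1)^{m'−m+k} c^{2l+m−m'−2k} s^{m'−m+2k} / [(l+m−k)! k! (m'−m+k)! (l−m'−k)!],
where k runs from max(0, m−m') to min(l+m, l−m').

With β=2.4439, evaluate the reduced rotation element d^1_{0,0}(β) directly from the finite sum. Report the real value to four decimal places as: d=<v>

d=-0.7663

d^1_{0,0}(β=2.4439) via Wigner's sum:
With c≡cos(β/2)=0.341814 and s≡sin(β/2)=0.939768, N=[1·1·1·1]^{1/2}=1.000000
k∈{0,1} keeps every argument non-negative
  k=0: (−1)^0·1.0000/(1)·0.3418^2·0.9398^0 = +0.116837
  k=1: (−1)^1·1.0000/(1)·0.3418^0·0.9398^2 = -0.883163
d^1_{0,0}(2.4439) = +0.116837 -0.883163 = -0.766327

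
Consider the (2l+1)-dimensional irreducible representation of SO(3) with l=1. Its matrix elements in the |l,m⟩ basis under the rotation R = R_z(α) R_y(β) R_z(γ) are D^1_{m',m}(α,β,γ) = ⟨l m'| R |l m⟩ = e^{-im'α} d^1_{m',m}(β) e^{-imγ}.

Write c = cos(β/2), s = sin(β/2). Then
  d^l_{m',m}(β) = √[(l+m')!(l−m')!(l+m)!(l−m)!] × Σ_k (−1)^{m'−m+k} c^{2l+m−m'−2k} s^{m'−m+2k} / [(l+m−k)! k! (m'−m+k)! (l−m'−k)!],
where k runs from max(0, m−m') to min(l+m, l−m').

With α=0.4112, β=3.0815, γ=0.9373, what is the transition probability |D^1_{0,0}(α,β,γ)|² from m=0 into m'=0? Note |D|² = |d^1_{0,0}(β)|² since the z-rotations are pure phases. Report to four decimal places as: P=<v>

D^1_{0,0}(0.4112,3.0815,0.9373) = e^{-i·0·0.4112}·d^1_{0,0}(3.0815)·e^{-i·0·0.9373}. Compute d first:
With c≡cos(β/2)=0.030042 and s≡sin(β/2)=0.999549, N=[1·1·1·1]^{1/2}=1.000000
Admissible k: 0..1 (factorial args all ≥0)
  k=0: (−1)^0·1.0000/(1)·0.0300^2·0.9995^0 = +0.000903
  k=1: (−1)^1·1.0000/(1)·0.0300^0·0.9995^2 = -0.999097
d^1_{0,0}(3.0815) = +0.000903 -0.999097 = -0.998195
|D^1_{0,0}|² = |d^1_{0,0}(β)|² = (-0.998195)² = 0.996393 (the z-rotation phases have unit modulus)

P=0.9964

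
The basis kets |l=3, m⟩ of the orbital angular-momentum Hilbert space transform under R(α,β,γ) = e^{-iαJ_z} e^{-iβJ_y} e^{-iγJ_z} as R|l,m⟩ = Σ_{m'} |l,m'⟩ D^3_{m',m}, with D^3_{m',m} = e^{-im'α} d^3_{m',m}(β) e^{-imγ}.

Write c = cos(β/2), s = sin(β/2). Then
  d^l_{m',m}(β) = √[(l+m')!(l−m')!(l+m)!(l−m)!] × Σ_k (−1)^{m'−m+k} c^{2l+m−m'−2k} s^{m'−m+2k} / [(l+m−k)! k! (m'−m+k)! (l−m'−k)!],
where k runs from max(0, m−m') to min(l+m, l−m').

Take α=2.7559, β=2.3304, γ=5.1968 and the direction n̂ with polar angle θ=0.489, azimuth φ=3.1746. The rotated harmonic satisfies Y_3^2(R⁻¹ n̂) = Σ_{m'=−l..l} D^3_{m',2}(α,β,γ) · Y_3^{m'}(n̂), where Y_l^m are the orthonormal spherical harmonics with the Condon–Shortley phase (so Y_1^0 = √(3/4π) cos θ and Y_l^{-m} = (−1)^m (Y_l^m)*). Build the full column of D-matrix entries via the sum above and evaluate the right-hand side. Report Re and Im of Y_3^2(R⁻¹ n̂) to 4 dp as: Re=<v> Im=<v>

Re=0.0547 Im=-0.2711

Need the full column D^3_{m',2} for m'=−3..3 at α=2.7559, β=2.3304, γ=5.1968.
cos(β/2)=0.394567, sin(β/2)=0.918867
d^3_{-3,2}: single k=5 term ⇒ +0.633082;  D = -0.333654-0.538022i
d^3_{-2,2}: k∈[4..5] ⇒ +0.554909 -0.601889 = -0.046980;  D = -0.007921-0.046307i
d^3_{-1,2}: k∈[3..4] ⇒ +0.301405 -0.817306 = -0.515901;  D = -0.110712+0.503882i
d^3_{0,2}: k∈[2..3] ⇒ +0.112085 -0.607873 = -0.495788;  D = +0.280750-0.408638i
d^3_{1,2}: k∈[1..2] ⇒ +0.027788 -0.301405 = -0.273617;  D = -0.228400+0.150664i
d^3_{2,2}: k∈[0..1] ⇒ +0.003773 -0.102319 = -0.098546;  D = +0.096632-0.019330i
d^3_{3,2}: single k=0 term ⇒ -0.021524;  D = -0.021144-0.004028i
Y_3^{m'}(θ=0.489,φ=3.1746) and Σ D·Y over m':
  (-0.3337-0.5380i)·(-0.0430+0.0043i)  (-0.0079-0.0463i)·(+0.1986-0.0131i)  (-0.1107+0.5039i)·(-0.4395+0.0145i)  (+0.2808-0.4086i)·(+0.2954+0.0000i)  (-0.2284+0.1507i)·(+0.4395+0.0145i)  (+0.0966-0.0193i)·(+0.1986+0.0131i)  (-0.0211-0.0040i)·(+0.0430+0.0043i)
Y_3^2(R⁻¹ n̂) = +0.054746-0.271084i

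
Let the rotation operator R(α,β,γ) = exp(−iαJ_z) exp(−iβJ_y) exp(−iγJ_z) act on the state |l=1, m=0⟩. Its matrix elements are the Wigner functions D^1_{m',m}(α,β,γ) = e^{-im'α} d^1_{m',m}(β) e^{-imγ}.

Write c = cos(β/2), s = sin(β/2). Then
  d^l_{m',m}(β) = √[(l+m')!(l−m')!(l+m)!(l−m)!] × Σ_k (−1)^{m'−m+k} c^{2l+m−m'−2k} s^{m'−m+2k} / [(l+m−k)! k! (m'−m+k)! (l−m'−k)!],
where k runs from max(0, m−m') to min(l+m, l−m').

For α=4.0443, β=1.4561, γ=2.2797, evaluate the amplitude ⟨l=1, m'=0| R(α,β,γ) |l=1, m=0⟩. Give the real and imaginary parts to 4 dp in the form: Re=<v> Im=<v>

Re=0.1144 Im=0.0000

First d^1_{0,0}(β=1.4561), then the phase factors e^{-i(0)α} and e^{-i(0)γ}:
Half-angle: c=0.746473, s=0.665415. N=√(1·1·1·1)=1.000000
Admissible k: 0..1 (factorial args all ≥0)
  k=0: (−1)^0·1.0000/(1)·0.7465^2·0.6654^0 = +0.557223
  k=1: (−1)^1·1.0000/(1)·0.7465^0·0.6654^2 = -0.442777
d^1_{0,0}(1.4561) = +0.557223 -0.442777 = +0.114445
Attach z-rotation phases: D = e^{-i(0)(4.0443)}·(+0.114445)·e^{-i(0)(2.2797)} = +0.114445+0.000000i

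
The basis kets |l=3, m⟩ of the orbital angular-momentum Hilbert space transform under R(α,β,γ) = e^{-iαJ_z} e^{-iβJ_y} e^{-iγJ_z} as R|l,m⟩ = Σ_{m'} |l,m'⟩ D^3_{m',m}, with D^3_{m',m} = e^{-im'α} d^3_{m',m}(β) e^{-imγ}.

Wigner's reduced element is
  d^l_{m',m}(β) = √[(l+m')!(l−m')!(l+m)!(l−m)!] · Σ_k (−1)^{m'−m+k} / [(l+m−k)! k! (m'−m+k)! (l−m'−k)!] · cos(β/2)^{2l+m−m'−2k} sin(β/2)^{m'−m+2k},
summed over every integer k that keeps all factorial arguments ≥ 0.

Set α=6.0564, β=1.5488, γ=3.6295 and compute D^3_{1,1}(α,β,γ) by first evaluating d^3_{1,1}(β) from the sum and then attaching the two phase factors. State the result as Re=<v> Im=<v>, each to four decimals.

Re=0.1497 Im=-0.0400

First d^3_{1,1}(β=1.5488), then the phase factors e^{-i(1)α} and e^{-i(1)γ}:
Half-angle: c=0.714841, s=0.699287. N=√(24·2·24·2)=48.000000
Admissible k: 0..2 (factorial args all ≥0)
  k=0: (−1)^0·48.0000/(48)·0.7148^6·0.6993^0 = +0.133431
  k=1: (−1)^1·48.0000/(6)·0.7148^4·0.6993^2 = -1.021500
  k=2: (−1)^2·48.0000/(8)·0.7148^2·0.6993^4 = +0.733149
d^3_{1,1}(1.5488) = +0.133431 -1.021500 +0.733149 = -0.154920
Phases: e^{-i·(1)·6.0564}=+0.974394+0.224846i, e^{-i·(1)·3.6295}=-0.883316+0.468778i ⇒ D=+0.149669-0.039995i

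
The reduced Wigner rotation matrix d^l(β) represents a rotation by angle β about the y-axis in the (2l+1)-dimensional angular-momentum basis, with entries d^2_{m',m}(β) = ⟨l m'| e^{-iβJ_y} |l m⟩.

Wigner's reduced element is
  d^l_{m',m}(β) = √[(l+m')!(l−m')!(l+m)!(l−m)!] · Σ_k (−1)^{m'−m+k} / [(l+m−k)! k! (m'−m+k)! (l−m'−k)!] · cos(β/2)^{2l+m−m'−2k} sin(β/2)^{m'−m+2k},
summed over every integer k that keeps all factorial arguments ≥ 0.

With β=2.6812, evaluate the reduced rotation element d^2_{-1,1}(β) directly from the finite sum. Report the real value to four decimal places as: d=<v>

d=-0.7505

d^2_{-1,1}(β=2.6812) via Wigner's sum:
Half-angle: c=0.228169, s=0.973622. N=√(1·6·6·1)=6.000000
Admissible k: 2..3 (factorial args all ≥0)
  k=2: (−1)^0·6.0000/(2)·0.2282^2·0.9736^2 = +0.148052
  k=3: (−1)^1·6.0000/(6)·0.2282^0·0.9736^4 = -0.898588
d^2_{-1,1}(2.6812) = +0.148052 -0.898588 = -0.750537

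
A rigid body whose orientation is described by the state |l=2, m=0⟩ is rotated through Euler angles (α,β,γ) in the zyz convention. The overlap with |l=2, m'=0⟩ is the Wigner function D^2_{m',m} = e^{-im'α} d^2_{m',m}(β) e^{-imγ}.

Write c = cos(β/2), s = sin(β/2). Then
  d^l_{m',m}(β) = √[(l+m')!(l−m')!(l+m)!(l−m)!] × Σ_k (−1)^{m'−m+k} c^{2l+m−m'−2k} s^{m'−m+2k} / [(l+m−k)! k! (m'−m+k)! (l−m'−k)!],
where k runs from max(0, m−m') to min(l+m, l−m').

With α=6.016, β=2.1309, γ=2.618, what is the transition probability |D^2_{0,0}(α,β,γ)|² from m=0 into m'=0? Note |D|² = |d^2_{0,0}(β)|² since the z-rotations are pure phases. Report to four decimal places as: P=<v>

D^2_{0,0}(6.016,2.1309,2.618) = e^{-i·0·6.016}·d^2_{0,0}(2.1309)·e^{-i·0·2.618}. Compute d first:
Half-angle: c=0.484111, s=0.875007. N=√(2·2·2·2)=4.000000
k∈{0,1,2} keeps every argument non-negative
  k=0: (−1)^0·4.0000/(4)·0.4841^4·0.8750^0 = +0.054926
  k=1: (−1)^1·4.0000/(1)·0.4841^2·0.8750^2 = -0.717748
  k=2: (−1)^2·4.0000/(4)·0.4841^0·0.8750^4 = +0.586200
d^2_{0,0}(2.1309) = +0.054926 -0.717748 +0.586200 = -0.076622
|D^2_{0,0}|² = |d^2_{0,0}(β)|² = (-0.076622)² = 0.005871 (the z-rotation phases have unit modulus)

P=0.0059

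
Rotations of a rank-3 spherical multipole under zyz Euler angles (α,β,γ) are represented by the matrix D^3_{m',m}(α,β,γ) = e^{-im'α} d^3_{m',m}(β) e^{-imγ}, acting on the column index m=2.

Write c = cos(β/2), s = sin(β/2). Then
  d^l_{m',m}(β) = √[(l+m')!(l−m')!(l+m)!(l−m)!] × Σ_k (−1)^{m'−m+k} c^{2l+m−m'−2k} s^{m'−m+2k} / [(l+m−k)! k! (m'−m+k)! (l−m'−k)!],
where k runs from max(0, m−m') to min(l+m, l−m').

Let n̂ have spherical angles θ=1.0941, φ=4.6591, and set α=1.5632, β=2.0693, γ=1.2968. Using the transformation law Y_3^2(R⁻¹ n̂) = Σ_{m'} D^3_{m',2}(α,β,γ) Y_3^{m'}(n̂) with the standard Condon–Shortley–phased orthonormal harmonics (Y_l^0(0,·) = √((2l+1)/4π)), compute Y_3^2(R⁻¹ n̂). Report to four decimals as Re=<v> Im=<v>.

Re=-0.0020 Im=0.0009

Need the full column D^3_{m',2} for m'=−3..3 at α=1.5632, β=2.0693, γ=1.2968.
cos(β/2)=0.510827, sin(β/2)=0.859684
d^3_{-3,2}: single k=5 term ⇒ +0.587547;  D = -0.294590+0.508358i
d^3_{-2,2}: k∈[4..5] ⇒ +0.712643 -0.403675 = +0.308968;  D = +0.266141+0.156939i
d^3_{-1,2}: k∈[3..4] ⇒ +0.535633 -0.758520 = -0.222887;  D = -0.114670+0.191127i
d^3_{0,2}: k∈[2..3] ⇒ +0.275634 -0.780661 = -0.505027;  D = +0.431077+0.263107i
d^3_{1,2}: k∈[1..2] ⇒ +0.094560 -0.535633 = -0.441073;  D = +0.232641-0.374731i
d^3_{2,2}: k∈[0..1] ⇒ +0.017768 -0.251618 = -0.233850;  D = -0.197734-0.124848i
d^3_{3,2}: single k=0 term ⇒ -0.073246;  D = -0.039574+0.061635i
Y_3^{m'}(θ=1.0941,φ=4.6591) and Σ D·Y over m':
  (-0.2946+0.5084i)·(+0.0466-0.2889i)  (+0.2661+0.1569i)·(-0.3681-0.0394i)  (-0.1147+0.1911i)·(-0.0008+0.0151i)  (+0.4311+0.2631i)·(-0.3334+0.0000i)  (+0.2326-0.3747i)·(+0.0008+0.0151i)  (-0.1977-0.1248i)·(-0.3681+0.0394i)  (-0.0396+0.0616i)·(-0.0466-0.2889i)
Y_3^2(R⁻¹ n̂) = -0.001960+0.000878i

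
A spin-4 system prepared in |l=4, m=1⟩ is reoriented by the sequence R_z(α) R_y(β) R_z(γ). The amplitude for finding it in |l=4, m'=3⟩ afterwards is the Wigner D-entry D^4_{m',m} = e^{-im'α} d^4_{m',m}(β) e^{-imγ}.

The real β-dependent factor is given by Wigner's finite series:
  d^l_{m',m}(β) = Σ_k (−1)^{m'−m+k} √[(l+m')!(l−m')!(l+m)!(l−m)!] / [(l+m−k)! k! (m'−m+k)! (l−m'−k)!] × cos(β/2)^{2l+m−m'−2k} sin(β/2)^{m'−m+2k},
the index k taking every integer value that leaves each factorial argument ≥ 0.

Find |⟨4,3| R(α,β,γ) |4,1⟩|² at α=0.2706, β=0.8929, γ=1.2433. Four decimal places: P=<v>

First d^4_{3,1}(β=0.8929), then the phase factors e^{-i(3)α} and e^{-i(1)γ}:
With c≡cos(β/2)=0.901986 and s≡sin(β/2)=0.431766, N=[5040·1·120·6]^{1/2}=1904.940944
k: max(0,(1)−(3))=0 … min(4+(1),4−(3))=1
  k=0: (−1)^2·1904.9409/(240)·0.9020^6·0.4318^2 = +0.796829
  k=1: (−1)^3·1904.9409/(144)·0.9020^4·0.4318^4 = -0.304307
d^4_{3,1}(0.8929) = +0.796829 -0.304307 = +0.492522
|D^4_{3,1}|² = |d^4_{3,1}(β)|² = (+0.492522)² = 0.242578 (the z-rotation phases have unit modulus)

P=0.2426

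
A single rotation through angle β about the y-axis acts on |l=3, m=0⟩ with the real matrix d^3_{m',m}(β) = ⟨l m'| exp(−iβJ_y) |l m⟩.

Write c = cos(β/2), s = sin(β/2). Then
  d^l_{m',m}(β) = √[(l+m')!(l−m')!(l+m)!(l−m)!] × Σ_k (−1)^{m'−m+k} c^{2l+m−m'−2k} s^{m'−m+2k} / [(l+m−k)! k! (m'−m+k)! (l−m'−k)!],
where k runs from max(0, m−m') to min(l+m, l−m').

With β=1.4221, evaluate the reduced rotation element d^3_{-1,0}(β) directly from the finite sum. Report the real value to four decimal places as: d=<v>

d=-0.3812

d^3_{-1,0}(β=1.4221) via Wigner's sum:
c=cos(1.4221/2)=0.757677, s=sin(1.4221/2)=0.652630; N=√[2·24·6·6]=41.569219
Admissible k: 1..3 (factorial args all ≥0)
  k=1: (−1)^0·41.5692/(12)·0.7577^5·0.6526^1 = +0.564518
  k=2: (−1)^1·41.5692/(4)·0.7577^3·0.6526^3 = -1.256506
  k=3: (−1)^2·41.5692/(12)·0.7577^1·0.6526^5 = +0.310748
d^3_{-1,0}(1.4221) = +0.564518 -1.256506 +0.310748 = -0.381240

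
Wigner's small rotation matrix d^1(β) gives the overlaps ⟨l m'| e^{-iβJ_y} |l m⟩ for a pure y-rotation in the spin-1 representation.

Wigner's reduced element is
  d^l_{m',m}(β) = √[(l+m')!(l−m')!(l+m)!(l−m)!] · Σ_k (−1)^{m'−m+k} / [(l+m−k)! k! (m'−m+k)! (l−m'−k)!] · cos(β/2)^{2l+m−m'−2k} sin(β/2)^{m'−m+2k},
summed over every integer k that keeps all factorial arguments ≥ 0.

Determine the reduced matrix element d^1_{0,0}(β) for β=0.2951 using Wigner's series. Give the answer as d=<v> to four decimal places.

d=0.9568

d^1_{0,0}(β=0.2951) via Wigner's sum:
c=cos(0.2951/2)=0.989134, s=sin(0.2951/2)=0.147015; N=√[1·1·1·1]=1.000000
k∈{0,1} keeps every argument non-negative
  k=0: (−1)^0·1.0000/(1)·0.9891^2·0.1470^0 = +0.978387
  k=1: (−1)^1·1.0000/(1)·0.9891^0·0.1470^2 = -0.021613
d^1_{0,0}(0.2951) = +0.978387 -0.021613 = +0.956773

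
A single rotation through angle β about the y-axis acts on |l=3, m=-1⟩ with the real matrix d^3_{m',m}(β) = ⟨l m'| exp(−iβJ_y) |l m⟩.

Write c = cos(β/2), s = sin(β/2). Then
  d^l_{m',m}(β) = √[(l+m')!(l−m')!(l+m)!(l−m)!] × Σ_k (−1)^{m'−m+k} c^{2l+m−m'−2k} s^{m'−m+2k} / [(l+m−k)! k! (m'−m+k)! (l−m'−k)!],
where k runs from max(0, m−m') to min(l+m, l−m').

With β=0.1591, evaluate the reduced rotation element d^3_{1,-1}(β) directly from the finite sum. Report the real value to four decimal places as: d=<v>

d^3_{1,-1}(β=0.1591) via Wigner's sum:
With c≡cos(β/2)=0.996838 and s≡sin(β/2)=0.079466, N=[24·2·2·24]^{1/2}=48.000000
k: max(0,(-1)−(1))=0 … min(3+(-1),3−(1))=2
  k=0: (−1)^2·48.0000/(8)·0.9968^4·0.0795^2 = +0.037412
  k=1: (−1)^3·48.0000/(6)·0.9968^2·0.0795^4 = -0.000317
  k=2: (−1)^4·48.0000/(48)·0.9968^0·0.0795^6 = +0.000000
d^3_{1,-1}(0.1591) = +0.037412 -0.000317 +0.000000 = +0.037095

d=0.0371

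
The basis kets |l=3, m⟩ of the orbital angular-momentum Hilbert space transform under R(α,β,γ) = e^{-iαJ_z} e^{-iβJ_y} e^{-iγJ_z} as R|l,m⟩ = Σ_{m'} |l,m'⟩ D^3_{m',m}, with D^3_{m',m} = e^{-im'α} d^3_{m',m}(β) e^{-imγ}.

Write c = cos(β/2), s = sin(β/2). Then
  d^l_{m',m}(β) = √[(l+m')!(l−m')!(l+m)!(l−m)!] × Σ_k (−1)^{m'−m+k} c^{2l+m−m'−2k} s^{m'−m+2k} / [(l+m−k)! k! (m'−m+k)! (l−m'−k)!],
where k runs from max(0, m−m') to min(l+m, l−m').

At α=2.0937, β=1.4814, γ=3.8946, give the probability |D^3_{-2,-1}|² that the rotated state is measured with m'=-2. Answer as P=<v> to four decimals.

P=0.0986

First d^3_{-2,-1}(β=1.4814), then the phase factors e^{-i(-2)α} and e^{-i(-1)γ}:
Half-angle: c=0.737996, s=0.674805. N=√(1·120·2·24)=75.894664
k: max(0,(-1)−(-2))=1 … min(3+(-1),3−(-2))=2
  k=1: (−1)^0·75.8947/(24)·0.7380^5·0.6748^1 = +0.467142
  k=2: (−1)^1·75.8947/(12)·0.7380^3·0.6748^3 = -0.781136
d^3_{-2,-1}(1.4814) = +0.467142 -0.781136 = -0.313994
|D^3_{-2,-1}|² = |d^3_{-2,-1}(β)|² = (-0.313994)² = 0.098592 (the z-rotation phases have unit modulus)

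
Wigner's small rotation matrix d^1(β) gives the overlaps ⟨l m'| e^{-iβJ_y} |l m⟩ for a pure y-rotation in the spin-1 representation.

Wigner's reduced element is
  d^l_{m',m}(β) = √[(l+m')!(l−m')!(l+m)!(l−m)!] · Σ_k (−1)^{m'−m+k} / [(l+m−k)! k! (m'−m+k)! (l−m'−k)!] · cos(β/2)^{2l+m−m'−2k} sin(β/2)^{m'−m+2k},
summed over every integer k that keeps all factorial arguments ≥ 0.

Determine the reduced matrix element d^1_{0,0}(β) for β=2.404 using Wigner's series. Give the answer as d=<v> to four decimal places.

d^1_{0,0}(β=2.404) via Wigner's sum:
With c≡cos(β/2)=0.360493 and s≡sin(β/2)=0.932762, N=[1·1·1·1]^{1/2}=1.000000
k: max(0,(0)−(0))=0 … min(1+(0),1−(0))=1
  k=0: (−1)^0·1.0000/(1)·0.3605^2·0.9328^0 = +0.129955
  k=1: (−1)^1·1.0000/(1)·0.3605^0·0.9328^2 = -0.870045
d^1_{0,0}(2.404) = +0.129955 -0.870045 = -0.740090

d=-0.7401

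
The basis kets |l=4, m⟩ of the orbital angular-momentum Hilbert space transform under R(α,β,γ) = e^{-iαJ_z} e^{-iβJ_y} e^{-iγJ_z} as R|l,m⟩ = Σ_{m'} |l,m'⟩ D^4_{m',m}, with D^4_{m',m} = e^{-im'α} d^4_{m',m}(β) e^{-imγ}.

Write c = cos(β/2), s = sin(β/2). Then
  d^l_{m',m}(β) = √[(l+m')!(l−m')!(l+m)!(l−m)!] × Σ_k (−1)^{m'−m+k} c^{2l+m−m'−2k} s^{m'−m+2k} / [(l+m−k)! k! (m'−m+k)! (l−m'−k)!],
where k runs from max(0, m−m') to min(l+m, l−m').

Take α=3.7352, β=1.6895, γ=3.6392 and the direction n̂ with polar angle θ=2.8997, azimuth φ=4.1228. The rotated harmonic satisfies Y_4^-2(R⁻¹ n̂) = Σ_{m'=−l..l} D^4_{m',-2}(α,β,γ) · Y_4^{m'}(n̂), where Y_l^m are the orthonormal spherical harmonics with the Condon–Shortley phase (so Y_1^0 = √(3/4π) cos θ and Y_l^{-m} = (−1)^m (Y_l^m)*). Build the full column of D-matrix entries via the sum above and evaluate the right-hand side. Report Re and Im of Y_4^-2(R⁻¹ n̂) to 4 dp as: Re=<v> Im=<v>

Need the full column D^4_{m',-2} for m'=−4..4 at α=3.7352, β=1.6895, γ=3.6392.
cos(β/2)=0.663918, sin(β/2)=0.747805
d^4_{-4,-2}: single k=2 term ⇒ +0.253422;  D = -0.246860-0.057294i
d^4_{-3,-2}: k∈[1..2] ⇒ +0.159094 -0.605513 = -0.446419;  D = -0.416922+0.159581i
d^4_{-2,-2}: k∈[0..2] ⇒ +0.037750 -0.574706 +0.911388 = +0.374432;  D = -0.215001+0.306552i
d^4_{-1,-2}: k∈[0..2] ⇒ -0.180396 +1.144313 -0.967835 = -0.003918;  D = -0.000071+0.003917i
d^4_{0,-2}: k∈[0..2] ⇒ +0.454345 -1.537100 +0.731276 = -0.351480;  D = -0.191318-0.294848i
d^4_{1,-2}: k∈[0..2] ⇒ -0.762875 +1.451752 -0.368358 = +0.320519;  D = -0.295016-0.125290i
d^4_{2,-2}: k∈[0..2] ⇒ +0.911388 -0.924999 +0.097793 = +0.084183;  D = +0.082636-0.016064i
d^4_{3,-2}: k∈[0..1] ⇒ -0.768195 +0.324861 = -0.443334;  D = +0.313419-0.313550i
d^4_{4,-2}: single k=0 term ⇒ +0.407886;  D = +0.077666-0.400424i
Y_4^{m'}(θ=2.8997,φ=4.1228) and Σ D·Y over m':
  (-0.2469-0.0573i)·(-0.0010+0.0010i)  (-0.4169+0.1596i)·(-0.0164-0.0033i)  (-0.2150+0.3066i)·(-0.0410-0.0993i)  (-0.0001+0.0039i)·(+0.2201-0.3291i)  (-0.1913-0.2948i)·(+0.6157+0.0000i)  (-0.2950-0.1253i)·(-0.2201-0.3291i)  (+0.0826-0.0161i)·(-0.0410+0.0993i)  (+0.3134-0.3135i)·(+0.0164-0.0033i)  (+0.0777-0.4004i)·(-0.0010-0.0010i)
Y_4^-2(R⁻¹ n̂) = -0.044054-0.045607i

Re=-0.0441 Im=-0.0456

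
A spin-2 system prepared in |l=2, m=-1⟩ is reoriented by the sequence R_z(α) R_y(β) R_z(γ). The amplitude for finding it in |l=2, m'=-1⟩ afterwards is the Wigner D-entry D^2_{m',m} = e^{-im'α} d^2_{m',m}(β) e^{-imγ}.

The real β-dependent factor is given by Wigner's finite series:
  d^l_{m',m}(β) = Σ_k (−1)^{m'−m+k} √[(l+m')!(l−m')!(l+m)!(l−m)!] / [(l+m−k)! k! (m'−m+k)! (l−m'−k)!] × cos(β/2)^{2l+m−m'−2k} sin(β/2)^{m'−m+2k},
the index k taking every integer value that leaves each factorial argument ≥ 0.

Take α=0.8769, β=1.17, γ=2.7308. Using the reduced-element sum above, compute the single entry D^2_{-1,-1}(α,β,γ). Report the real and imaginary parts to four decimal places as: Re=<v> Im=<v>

Split into d^2_{-1,-1}(β=1.17) × two z-phases.
With c≡cos(β/2)=0.833712 and s≡sin(β/2)=0.552199, N=[1·6·1·6]^{1/2}=6.000000
The bounds max(0,m−m')=0 and min(l+m,l−m')=1 give 2 terms
  k=0: (−1)^0·6.0000/(6)·0.8337^4·0.5522^0 = +0.483130
  k=1: (−1)^1·6.0000/(2)·0.8337^2·0.5522^2 = -0.635836
d^2_{-1,-1}(1.17) = +0.483130 -0.635836 = -0.152706
Phases: e^{-i·(-1)·0.8769}=+0.639537+0.768760i, e^{-i·(-1)·2.7308}=-0.916805+0.399336i ⇒ D=+0.136416+0.068628i

Re=0.1364 Im=0.0686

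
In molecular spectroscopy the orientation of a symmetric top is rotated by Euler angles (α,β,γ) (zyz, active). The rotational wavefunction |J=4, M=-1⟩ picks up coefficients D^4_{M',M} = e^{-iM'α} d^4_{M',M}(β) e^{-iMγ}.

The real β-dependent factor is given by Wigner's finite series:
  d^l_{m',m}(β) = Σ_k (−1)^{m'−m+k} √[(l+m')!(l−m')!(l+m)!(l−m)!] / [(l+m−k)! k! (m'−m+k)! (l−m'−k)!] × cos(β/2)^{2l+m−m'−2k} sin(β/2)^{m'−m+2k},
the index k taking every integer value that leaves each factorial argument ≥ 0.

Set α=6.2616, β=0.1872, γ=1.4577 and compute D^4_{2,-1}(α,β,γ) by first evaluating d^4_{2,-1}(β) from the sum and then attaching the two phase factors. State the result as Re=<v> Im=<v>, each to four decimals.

Re=-0.0008 Im=-0.0111

Split into d^4_{2,-1}(β=0.1872) × two z-phases.
With c≡cos(β/2)=0.995623 and s≡sin(β/2)=0.093463, N=[720·2·6·120]^{1/2}=1018.233765
k∈{0,1,2} keeps every argument non-negative
  k=0: (−1)^3·1018.2338/(72)·0.9956^5·0.0935^3 = -0.011296
  k=1: (−1)^4·1018.2338/(48)·0.9956^3·0.0935^5 = +0.000149
  k=2: (−1)^5·1018.2338/(240)·0.9956^1·0.0935^7 = -0.000000
d^4_{2,-1}(0.1872) = -0.011296 +0.000149 -0.000000 = -0.011147
Phases: e^{-i·(2)·6.2616}=+0.999068+0.043157i, e^{-i·(-1)·1.4577}=+0.112855+0.993611i ⇒ D=-0.000779-0.011119i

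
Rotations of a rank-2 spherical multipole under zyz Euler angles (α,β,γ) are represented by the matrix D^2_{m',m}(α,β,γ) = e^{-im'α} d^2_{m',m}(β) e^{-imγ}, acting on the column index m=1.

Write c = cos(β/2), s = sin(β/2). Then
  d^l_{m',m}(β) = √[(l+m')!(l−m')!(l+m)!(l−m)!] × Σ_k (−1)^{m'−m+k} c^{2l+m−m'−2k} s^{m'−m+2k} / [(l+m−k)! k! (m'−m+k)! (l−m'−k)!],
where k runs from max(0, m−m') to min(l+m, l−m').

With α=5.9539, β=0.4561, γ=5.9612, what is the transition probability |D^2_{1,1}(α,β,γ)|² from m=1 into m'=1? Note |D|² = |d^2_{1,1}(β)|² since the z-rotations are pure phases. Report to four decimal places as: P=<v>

P=0.5699

First d^2_{1,1}(β=0.4561), then the phase factors e^{-i(1)α} and e^{-i(1)γ}:
c=cos(0.4561/2)=0.974109, s=sin(0.4561/2)=0.226078; N=√[6·1·6·1]=6.000000
Admissible k: 0..1 (factorial args all ≥0)
  k=0: (−1)^0·6.0000/(6)·0.9741^4·0.2261^0 = +0.900389
  k=1: (−1)^1·6.0000/(2)·0.9741^2·0.2261^2 = -0.145497
d^2_{1,1}(0.4561) = +0.900389 -0.145497 = +0.754892
|D^2_{1,1}|² = |d^2_{1,1}(β)|² = (+0.754892)² = 0.569862 (the z-rotation phases have unit modulus)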